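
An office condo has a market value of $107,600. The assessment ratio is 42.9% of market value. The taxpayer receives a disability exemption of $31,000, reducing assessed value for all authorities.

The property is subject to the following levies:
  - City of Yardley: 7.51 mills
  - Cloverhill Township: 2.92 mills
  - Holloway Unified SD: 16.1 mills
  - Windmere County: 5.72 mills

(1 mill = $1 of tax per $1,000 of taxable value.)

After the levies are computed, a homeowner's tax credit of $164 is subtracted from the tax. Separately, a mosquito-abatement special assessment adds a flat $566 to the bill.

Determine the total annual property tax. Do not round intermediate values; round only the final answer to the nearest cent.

Assessed value = $107,600 × 0.429 = $46,160.4
Taxable value = $46,160.4 − $31,000 = $15,160.4
City of Yardley: $15,160.4 × 0.00751 = $113.854604
Cloverhill Township: $15,160.4 × 0.00292 = $44.268368
Holloway Unified SD: $15,160.4 × 0.0161 = $244.08244
Windmere County: $15,160.4 × 0.00572 = $86.717488
Levies subtotal = $488.9229
After credit = $488.9229 − $164 = $324.9229
Total = $324.9229 + $566 = $890.9229

$890.92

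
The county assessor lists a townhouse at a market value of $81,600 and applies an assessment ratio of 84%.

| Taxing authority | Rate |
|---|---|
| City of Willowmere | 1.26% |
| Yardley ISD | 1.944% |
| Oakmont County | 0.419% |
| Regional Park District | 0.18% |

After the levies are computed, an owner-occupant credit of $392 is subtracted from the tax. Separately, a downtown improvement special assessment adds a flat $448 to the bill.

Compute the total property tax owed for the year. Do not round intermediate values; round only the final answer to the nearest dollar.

Assessed value = $81,600 × 0.84 = $68,544
City of Willowmere: $68,544 × 0.0126 = $863.6544
Yardley ISD: $68,544 × 0.01944 = $1,332.49536
Oakmont County: $68,544 × 0.00419 = $287.19936
Regional Park District: $68,544 × 0.0018 = $123.3792
Levies subtotal = $2,606.72832
After credit = $2,606.72832 − $392 = $2,214.72832
Total = $2,214.72832 + $448 = $2,662.72832

$2,663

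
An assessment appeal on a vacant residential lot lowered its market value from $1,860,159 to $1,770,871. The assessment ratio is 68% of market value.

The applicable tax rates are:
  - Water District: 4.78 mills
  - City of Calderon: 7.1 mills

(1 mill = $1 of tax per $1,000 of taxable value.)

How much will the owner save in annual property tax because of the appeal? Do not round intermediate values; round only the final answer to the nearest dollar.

Old assessed value = $1,860,159 × 0.68 = $1,264,908.12
New assessed value = $1,770,871 × 0.68 = $1,204,192.28
Combined rate = 0.00478 + 0.0071 = 0.01188
Old tax = $1,264,908.12 × 0.01188 = $15,027.1084656
New tax = $1,204,192.28 × 0.01188 = $14,305.8042864
Reduction = $15,027.1084656 − $14,305.8042864 = $721.3041792

$721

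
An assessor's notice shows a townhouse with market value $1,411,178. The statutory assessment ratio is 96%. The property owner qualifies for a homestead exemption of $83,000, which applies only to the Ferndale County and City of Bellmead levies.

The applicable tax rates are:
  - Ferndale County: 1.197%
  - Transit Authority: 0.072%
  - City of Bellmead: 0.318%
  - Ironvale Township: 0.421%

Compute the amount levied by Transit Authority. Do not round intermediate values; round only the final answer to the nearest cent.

Assessed value = $1,411,178 × 0.96 = $1,354,730.88
Transit Authority taxable value = $1,354,730.88 (exemption does not apply)
Transit Authority levy = $1,354,730.88 × 0.00072 = $975.4062336

$975.41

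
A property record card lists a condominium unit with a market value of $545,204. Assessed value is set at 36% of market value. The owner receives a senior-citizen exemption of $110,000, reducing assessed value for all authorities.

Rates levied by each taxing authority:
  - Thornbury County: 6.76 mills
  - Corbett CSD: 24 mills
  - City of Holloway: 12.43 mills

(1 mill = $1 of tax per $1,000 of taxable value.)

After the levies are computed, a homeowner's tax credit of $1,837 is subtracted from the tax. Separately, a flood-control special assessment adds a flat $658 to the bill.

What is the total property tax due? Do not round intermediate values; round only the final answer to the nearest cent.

Assessed value = $545,204 × 0.36 = $196,273.44
Taxable value = $196,273.44 − $110,000 = $86,273.44
Thornbury County: $86,273.44 × 0.00676 = $583.2084544
Corbett CSD: $86,273.44 × 0.024 = $2,070.56256
City of Holloway: $86,273.44 × 0.01243 = $1,072.3788592
Levies subtotal = $3,726.1498736
After credit = $3,726.1498736 − $1,837 = $1,889.1498736
Total = $1,889.1498736 + $658 = $2,547.1498736

$2,547.15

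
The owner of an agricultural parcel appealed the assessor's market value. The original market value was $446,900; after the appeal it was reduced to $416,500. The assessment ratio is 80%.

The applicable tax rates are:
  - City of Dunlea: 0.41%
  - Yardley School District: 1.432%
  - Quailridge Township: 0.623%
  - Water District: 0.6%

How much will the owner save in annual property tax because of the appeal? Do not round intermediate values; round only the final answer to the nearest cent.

Old assessed value = $446,900 × 0.8 = $357,520
New assessed value = $416,500 × 0.8 = $333,200
Combined rate = 0.0041 + 0.01432 + 0.00623 + 0.006 = 0.03065
Old tax = $357,520 × 0.03065 = $10,957.988
New tax = $333,200 × 0.03065 = $10,212.58
Reduction = $10,957.988 − $10,212.58 = $745.408

$745.41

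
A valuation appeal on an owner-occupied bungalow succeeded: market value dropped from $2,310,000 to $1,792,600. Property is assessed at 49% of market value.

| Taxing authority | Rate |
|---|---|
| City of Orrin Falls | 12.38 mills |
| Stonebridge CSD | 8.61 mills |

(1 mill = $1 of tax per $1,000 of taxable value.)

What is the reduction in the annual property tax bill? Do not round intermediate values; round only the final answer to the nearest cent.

Old assessed value = $2,310,000 × 0.49 = $1,131,900
New assessed value = $1,792,600 × 0.49 = $878,374
Combined rate = 0.01238 + 0.00861 = 0.02099
Old tax = $1,131,900 × 0.02099 = $23,758.581
New tax = $878,374 × 0.02099 = $18,437.07026
Reduction = $23,758.581 − $18,437.07026 = $5,321.51074

$5,321.51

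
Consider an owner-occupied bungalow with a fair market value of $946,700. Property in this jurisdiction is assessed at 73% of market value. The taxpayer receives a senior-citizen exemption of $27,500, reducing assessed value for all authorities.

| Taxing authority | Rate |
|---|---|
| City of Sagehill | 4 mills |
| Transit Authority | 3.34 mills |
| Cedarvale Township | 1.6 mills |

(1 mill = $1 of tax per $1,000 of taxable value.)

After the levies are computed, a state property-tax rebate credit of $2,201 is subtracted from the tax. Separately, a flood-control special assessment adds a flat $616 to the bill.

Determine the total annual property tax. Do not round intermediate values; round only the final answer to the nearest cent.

$4,347.50

Assessed value = $946,700 × 0.73 = $691,091
Taxable value = $691,091 − $27,500 = $663,591
City of Sagehill: $663,591 × 0.004 = $2,654.364
Transit Authority: $663,591 × 0.00334 = $2,216.39394
Cedarvale Township: $663,591 × 0.0016 = $1,061.7456
Levies subtotal = $5,932.50354
After credit = $5,932.50354 − $2,201 = $3,731.50354
Total = $3,731.50354 + $616 = $4,347.50354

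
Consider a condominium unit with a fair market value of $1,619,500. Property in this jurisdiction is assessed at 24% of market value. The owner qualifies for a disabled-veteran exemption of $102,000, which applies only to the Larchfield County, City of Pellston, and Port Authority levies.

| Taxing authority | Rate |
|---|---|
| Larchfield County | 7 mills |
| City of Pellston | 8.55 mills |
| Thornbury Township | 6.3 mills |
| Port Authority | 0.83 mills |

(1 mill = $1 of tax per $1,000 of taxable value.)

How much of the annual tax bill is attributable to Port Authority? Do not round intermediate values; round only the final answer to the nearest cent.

Assessed value = $1,619,500 × 0.24 = $388,680
Port Authority taxable value = $388,680 − $102,000 = $286,680
Port Authority levy = $286,680 × 0.00083 = $237.9444

$237.94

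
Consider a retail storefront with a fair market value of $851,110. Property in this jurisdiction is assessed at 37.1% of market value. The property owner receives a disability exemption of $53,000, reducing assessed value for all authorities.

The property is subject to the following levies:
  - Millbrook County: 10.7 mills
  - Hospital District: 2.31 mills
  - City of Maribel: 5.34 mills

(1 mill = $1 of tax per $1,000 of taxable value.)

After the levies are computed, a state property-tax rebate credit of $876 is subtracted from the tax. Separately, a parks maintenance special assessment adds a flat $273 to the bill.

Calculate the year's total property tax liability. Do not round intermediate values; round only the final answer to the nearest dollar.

Assessed value = $851,110 × 0.371 = $315,761.81
Taxable value = $315,761.81 − $53,000 = $262,761.81
Millbrook County: $262,761.81 × 0.0107 = $2,811.551367
Hospital District: $262,761.81 × 0.00231 = $606.9797811
City of Maribel: $262,761.81 × 0.00534 = $1,403.1480654
Levies subtotal = $4,821.6792135
After credit = $4,821.6792135 − $876 = $3,945.6792135
Total = $3,945.6792135 + $273 = $4,218.6792135

$4,219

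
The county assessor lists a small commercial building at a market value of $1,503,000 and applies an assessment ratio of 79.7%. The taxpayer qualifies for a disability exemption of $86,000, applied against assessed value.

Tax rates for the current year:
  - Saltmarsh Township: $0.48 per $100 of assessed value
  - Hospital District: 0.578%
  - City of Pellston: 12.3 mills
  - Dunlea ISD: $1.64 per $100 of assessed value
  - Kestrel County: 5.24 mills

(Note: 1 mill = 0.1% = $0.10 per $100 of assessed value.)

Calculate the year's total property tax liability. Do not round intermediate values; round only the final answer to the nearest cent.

Assessed value = $1,503,000 × 0.797 = $1,197,891
Taxable value = $1,197,891 − $86,000 = $1,111,891
Saltmarsh Township: $1,111,891 × 0.0048 = $5,337.0768
Hospital District: $1,111,891 × 0.00578 = $6,426.72998
City of Pellston: $1,111,891 × 0.0123 = $13,676.2593
Dunlea ISD: $1,111,891 × 0.0164 = $18,235.0124
Kestrel County: $1,111,891 × 0.00524 = $5,826.30884
Total = $49,501.38732

$49,501.39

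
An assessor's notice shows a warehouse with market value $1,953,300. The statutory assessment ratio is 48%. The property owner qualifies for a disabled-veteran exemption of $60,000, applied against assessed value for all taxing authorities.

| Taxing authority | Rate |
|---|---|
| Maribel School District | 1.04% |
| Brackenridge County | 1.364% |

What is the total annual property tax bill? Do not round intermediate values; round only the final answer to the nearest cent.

Assessed value = $1,953,300 × 0.48 = $937,584
Taxable value = $937,584 − $60,000 = $877,584
Maribel School District: $877,584 × 0.0104 = $9,126.8736
Brackenridge County: $877,584 × 0.01364 = $11,970.24576
Total = $9,126.8736 + $11,970.24576 = $21,097.11936

$21,097.12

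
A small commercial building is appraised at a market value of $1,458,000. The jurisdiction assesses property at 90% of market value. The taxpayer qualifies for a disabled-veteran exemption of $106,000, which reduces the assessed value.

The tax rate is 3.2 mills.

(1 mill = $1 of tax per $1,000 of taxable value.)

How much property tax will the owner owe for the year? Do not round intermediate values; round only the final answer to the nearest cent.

Assessed value = $1,458,000 × 0.9 = $1,312,200
Taxable value = $1,312,200 − $106,000 = $1,206,200
Tax = $1,206,200 × 0.0032 = $3,859.84

$3,859.84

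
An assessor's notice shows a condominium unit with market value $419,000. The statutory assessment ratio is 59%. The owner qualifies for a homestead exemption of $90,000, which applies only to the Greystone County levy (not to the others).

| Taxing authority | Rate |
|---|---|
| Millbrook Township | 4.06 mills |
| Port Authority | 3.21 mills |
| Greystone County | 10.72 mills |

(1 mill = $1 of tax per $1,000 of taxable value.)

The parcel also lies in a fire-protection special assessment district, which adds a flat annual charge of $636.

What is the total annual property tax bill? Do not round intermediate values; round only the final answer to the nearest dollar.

$4,119

Assessed value = $419,000 × 0.59 = $247,210
Millbrook Township: $247,210 × 0.00406 = $1,003.6726
Port Authority: $247,210 × 0.00321 = $793.5441
Greystone County: ($247,210 − $90,000) × 0.01072 = $157,210 × 0.01072 = $1,685.2912
Levies subtotal = $3,482.5079
Total = $3,482.5079 + $636 = $4,118.5079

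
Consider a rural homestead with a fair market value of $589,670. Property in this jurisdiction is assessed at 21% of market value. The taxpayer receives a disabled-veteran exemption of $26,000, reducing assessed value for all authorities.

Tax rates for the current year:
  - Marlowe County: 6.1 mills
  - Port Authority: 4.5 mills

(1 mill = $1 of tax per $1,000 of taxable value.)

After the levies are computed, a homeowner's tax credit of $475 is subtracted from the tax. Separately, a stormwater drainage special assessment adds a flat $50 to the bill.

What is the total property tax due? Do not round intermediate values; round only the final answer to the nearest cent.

Assessed value = $589,670 × 0.21 = $123,830.7
Taxable value = $123,830.7 − $26,000 = $97,830.7
Marlowe County: $97,830.7 × 0.0061 = $596.76727
Port Authority: $97,830.7 × 0.0045 = $440.23815
Levies subtotal = $1,037.00542
After credit = $1,037.00542 − $475 = $562.00542
Total = $562.00542 + $50 = $612.00542

$612.01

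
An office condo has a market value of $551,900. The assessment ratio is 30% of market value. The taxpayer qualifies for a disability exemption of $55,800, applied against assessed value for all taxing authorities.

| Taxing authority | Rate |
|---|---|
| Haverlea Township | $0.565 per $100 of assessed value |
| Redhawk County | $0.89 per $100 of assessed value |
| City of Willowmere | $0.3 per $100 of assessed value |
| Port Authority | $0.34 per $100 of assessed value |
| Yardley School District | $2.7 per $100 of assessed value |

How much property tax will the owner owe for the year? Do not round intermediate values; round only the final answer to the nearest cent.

$5,263.47

Assessed value = $551,900 × 0.3 = $165,570
Taxable value = $165,570 − $55,800 = $109,770
Haverlea Township: $109,770 × 0.00565 = $620.2005
Redhawk County: $109,770 × 0.0089 = $976.953
City of Willowmere: $109,770 × 0.003 = $329.31
Port Authority: $109,770 × 0.0034 = $373.218
Yardley School District: $109,770 × 0.027 = $2,963.79
Total = $620.2005 + $976.953 + $329.31 + $373.218 + $2,963.79 = $5,263.4715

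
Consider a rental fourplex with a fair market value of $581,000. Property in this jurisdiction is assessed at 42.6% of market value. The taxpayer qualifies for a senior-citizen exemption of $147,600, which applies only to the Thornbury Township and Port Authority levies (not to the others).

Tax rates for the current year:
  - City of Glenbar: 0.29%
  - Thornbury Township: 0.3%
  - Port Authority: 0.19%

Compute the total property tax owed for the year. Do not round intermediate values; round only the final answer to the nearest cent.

Assessed value = $581,000 × 0.426 = $247,506
City of Glenbar: $247,506 × 0.0029 = $717.7674
Thornbury Township: ($247,506 − $147,600) × 0.003 = $99,906 × 0.003 = $299.718
Port Authority: ($247,506 − $147,600) × 0.0019 = $99,906 × 0.0019 = $189.8214
Total = $1,207.3068

$1,207.31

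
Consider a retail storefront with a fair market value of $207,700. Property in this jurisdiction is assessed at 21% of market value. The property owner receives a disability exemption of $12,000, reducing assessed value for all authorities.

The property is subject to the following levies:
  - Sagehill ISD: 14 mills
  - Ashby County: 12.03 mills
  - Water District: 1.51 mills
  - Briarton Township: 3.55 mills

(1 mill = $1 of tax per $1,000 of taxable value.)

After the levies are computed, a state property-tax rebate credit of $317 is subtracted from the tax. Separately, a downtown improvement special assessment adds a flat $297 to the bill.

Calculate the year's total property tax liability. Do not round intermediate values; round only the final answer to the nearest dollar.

Assessed value = $207,700 × 0.21 = $43,617
Taxable value = $43,617 − $12,000 = $31,617
Sagehill ISD: $31,617 × 0.014 = $442.638
Ashby County: $31,617 × 0.01203 = $380.35251
Water District: $31,617 × 0.00151 = $47.74167
Briarton Township: $31,617 × 0.00355 = $112.24035
Levies subtotal = $982.97253
After credit = $982.97253 − $317 = $665.97253
Total = $665.97253 + $297 = $962.97253

$963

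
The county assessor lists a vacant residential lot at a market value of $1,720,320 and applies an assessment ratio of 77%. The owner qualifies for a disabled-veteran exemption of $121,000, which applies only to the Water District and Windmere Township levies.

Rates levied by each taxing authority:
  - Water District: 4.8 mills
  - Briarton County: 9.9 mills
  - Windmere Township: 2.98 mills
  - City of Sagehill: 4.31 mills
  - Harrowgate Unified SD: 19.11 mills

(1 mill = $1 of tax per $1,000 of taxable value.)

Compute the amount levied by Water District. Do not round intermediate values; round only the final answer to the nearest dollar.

$5,778

Assessed value = $1,720,320 × 0.77 = $1,324,646.4
Water District taxable value = $1,324,646.4 − $121,000 = $1,203,646.4
Water District levy = $1,203,646.4 × 0.0048 = $5,777.50272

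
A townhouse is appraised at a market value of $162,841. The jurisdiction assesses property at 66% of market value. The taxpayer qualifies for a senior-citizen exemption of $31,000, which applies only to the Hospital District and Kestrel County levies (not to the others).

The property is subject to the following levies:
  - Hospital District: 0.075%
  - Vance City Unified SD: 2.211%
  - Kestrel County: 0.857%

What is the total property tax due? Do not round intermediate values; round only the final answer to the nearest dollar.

Assessed value = $162,841 × 0.66 = $107,475.06
Hospital District: ($107,475.06 − $31,000) × 0.00075 = $76,475.06 × 0.00075 = $57.356295
Vance City Unified SD: $107,475.06 × 0.02211 = $2,376.2735766
Kestrel County: ($107,475.06 − $31,000) × 0.00857 = $76,475.06 × 0.00857 = $655.3912642
Total = $3,089.0211358

$3,089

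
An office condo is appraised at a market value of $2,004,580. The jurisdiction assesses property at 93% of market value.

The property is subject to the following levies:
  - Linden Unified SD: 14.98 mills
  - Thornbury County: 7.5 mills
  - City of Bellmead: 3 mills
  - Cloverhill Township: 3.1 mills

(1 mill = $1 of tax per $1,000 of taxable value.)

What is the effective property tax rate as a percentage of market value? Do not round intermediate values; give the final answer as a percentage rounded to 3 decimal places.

2.658%

Assessed value = $2,004,580 × 0.93 = $1,864,259.4
Linden Unified SD: $1,864,259.4 × 0.01498 = $27,926.605812
Thornbury County: $1,864,259.4 × 0.0075 = $13,981.9455
City of Bellmead: $1,864,259.4 × 0.003 = $5,592.7782
Cloverhill Township: $1,864,259.4 × 0.0031 = $5,779.20414
Total tax = $53,280.533652
Effective rate = $53,280.533652 ÷ $2,004,580 = 2.658% of market value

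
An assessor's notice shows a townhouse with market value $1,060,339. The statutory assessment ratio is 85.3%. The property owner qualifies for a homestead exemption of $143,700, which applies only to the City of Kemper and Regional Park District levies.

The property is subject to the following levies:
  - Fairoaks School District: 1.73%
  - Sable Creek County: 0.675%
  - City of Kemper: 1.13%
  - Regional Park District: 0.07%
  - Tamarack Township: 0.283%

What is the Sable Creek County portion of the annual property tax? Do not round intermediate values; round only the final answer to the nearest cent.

Assessed value = $1,060,339 × 0.853 = $904,469.167
Sable Creek County taxable value = $904,469.167 (exemption does not apply)
Sable Creek County levy = $904,469.167 × 0.00675 = $6,105.16687725

$6,105.17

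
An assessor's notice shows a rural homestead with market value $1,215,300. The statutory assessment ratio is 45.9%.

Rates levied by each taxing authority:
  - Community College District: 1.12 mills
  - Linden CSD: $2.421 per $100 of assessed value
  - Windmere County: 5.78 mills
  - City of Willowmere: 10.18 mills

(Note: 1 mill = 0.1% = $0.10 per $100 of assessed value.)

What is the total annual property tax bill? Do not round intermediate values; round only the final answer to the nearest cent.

Assessed value = $1,215,300 × 0.459 = $557,822.7
Community College District: $557,822.7 × 0.00112 = $624.761424
Linden CSD: $557,822.7 × 0.02421 = $13,504.887567
Windmere County: $557,822.7 × 0.00578 = $3,224.215206
City of Willowmere: $557,822.7 × 0.01018 = $5,678.635086
Total = $23,032.499283

$23,032.50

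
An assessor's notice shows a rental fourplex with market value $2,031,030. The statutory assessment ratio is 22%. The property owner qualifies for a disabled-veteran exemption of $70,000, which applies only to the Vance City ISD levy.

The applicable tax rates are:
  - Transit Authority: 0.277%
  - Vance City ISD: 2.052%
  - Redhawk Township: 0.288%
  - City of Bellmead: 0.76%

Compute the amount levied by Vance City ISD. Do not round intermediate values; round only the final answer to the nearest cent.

Assessed value = $2,031,030 × 0.22 = $446,826.6
Vance City ISD taxable value = $446,826.6 − $70,000 = $376,826.6
Vance City ISD levy = $376,826.6 × 0.02052 = $7,732.481832

$7,732.48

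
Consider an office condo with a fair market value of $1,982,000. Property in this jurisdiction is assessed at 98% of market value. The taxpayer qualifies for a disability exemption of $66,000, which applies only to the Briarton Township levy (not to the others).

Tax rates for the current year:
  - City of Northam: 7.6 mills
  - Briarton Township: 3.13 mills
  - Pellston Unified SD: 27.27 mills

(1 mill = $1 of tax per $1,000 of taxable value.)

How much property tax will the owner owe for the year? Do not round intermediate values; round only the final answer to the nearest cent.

Assessed value = $1,982,000 × 0.98 = $1,942,360
City of Northam: $1,942,360 × 0.0076 = $14,761.936
Briarton Township: ($1,942,360 − $66,000) × 0.00313 = $1,876,360 × 0.00313 = $5,873.0068
Pellston Unified SD: $1,942,360 × 0.02727 = $52,968.1572
Total = $73,603.1

$73,603.10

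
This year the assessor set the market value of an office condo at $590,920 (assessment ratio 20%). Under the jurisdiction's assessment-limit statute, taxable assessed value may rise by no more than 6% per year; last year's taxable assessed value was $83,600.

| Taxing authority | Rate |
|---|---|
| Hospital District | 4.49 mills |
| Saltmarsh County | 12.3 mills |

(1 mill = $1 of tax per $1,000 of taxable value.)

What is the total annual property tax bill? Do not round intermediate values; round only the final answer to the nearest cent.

Uncapped assessed value = $590,920 × 0.2 = $118,184
Cap limit = $83,600 × 1.06 = $88,616
Taxable assessed value = min($118,184, $88,616) = $88,616 (cap binds)
Hospital District: $88,616 × 0.00449 = $397.88584
Saltmarsh County: $88,616 × 0.0123 = $1,089.9768
Total = $1,487.86264

$1,487.86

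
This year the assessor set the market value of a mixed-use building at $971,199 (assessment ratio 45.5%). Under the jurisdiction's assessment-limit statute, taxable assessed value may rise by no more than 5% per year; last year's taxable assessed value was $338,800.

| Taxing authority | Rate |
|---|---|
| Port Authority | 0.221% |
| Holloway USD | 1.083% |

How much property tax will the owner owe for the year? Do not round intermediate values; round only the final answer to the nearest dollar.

Uncapped assessed value = $971,199 × 0.455 = $441,895.545
Cap limit = $338,800 × 1.05 = $355,740
Taxable assessed value = min($441,895.545, $355,740) = $355,740 (cap binds)
Port Authority: $355,740 × 0.00221 = $786.1854
Holloway USD: $355,740 × 0.01083 = $3,852.6642
Total = $4,638.8496

$4,639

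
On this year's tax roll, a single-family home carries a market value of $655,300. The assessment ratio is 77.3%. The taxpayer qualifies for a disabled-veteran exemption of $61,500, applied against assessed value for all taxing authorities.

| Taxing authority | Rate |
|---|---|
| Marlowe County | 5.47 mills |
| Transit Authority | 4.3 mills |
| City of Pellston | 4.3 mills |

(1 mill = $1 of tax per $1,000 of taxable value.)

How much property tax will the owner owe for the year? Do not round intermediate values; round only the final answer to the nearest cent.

Assessed value = $655,300 × 0.773 = $506,546.9
Taxable value = $506,546.9 − $61,500 = $445,046.9
Marlowe County: $445,046.9 × 0.00547 = $2,434.406543
Transit Authority: $445,046.9 × 0.0043 = $1,913.70167
City of Pellston: $445,046.9 × 0.0043 = $1,913.70167
Total = $2,434.406543 + $1,913.70167 + $1,913.70167 = $6,261.809883

$6,261.81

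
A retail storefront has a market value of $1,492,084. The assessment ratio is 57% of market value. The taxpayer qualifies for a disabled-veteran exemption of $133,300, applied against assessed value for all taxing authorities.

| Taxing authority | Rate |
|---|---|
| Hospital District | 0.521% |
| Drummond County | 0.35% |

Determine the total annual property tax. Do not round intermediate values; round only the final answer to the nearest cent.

$6,246.71

Assessed value = $1,492,084 × 0.57 = $850,487.88
Taxable value = $850,487.88 − $133,300 = $717,187.88
Hospital District: $717,187.88 × 0.00521 = $3,736.5488548
Drummond County: $717,187.88 × 0.0035 = $2,510.15758
Total = $3,736.5488548 + $2,510.15758 = $6,246.7064348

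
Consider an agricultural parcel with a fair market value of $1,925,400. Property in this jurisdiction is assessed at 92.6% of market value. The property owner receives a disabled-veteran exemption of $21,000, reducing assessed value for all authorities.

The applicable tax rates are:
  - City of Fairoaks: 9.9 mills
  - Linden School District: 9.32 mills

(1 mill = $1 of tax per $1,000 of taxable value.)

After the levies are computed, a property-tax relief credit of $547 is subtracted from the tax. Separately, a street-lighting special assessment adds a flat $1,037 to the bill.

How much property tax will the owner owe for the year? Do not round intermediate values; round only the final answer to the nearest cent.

$34,354.11

Assessed value = $1,925,400 × 0.926 = $1,782,920.4
Taxable value = $1,782,920.4 − $21,000 = $1,761,920.4
City of Fairoaks: $1,761,920.4 × 0.0099 = $17,443.01196
Linden School District: $1,761,920.4 × 0.00932 = $16,421.098128
Levies subtotal = $33,864.110088
After credit = $33,864.110088 − $547 = $33,317.110088
Total = $33,317.110088 + $1,037 = $34,354.110088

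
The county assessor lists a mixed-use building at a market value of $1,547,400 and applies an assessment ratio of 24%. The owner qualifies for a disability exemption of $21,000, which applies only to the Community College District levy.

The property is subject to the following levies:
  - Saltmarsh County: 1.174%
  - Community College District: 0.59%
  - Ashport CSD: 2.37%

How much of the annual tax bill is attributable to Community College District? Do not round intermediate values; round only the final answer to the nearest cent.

$2,067.22

Assessed value = $1,547,400 × 0.24 = $371,376
Community College District taxable value = $371,376 − $21,000 = $350,376
Community College District levy = $350,376 × 0.0059 = $2,067.2184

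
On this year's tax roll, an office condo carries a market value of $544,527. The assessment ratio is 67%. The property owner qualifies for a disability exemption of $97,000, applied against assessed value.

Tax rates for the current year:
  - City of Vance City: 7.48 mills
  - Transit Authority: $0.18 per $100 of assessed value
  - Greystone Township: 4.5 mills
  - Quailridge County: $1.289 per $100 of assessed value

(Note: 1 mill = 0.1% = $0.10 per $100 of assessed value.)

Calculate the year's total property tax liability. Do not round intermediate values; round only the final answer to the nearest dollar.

Assessed value = $544,527 × 0.67 = $364,833.09
Taxable value = $364,833.09 − $97,000 = $267,833.09
City of Vance City: $267,833.09 × 0.00748 = $2,003.3915132
Transit Authority: $267,833.09 × 0.0018 = $482.099562
Greystone Township: $267,833.09 × 0.0045 = $1,205.248905
Quailridge County: $267,833.09 × 0.01289 = $3,452.3685301
Total = $7,143.1085103

$7,143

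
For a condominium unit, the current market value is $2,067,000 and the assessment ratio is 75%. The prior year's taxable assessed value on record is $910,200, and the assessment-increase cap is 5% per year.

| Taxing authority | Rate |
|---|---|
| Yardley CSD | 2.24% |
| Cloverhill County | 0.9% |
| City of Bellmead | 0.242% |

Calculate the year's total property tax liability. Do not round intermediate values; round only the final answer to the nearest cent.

Uncapped assessed value = $2,067,000 × 0.75 = $1,550,250
Cap limit = $910,200 × 1.05 = $955,710
Taxable assessed value = min($1,550,250, $955,710) = $955,710 (cap binds)
Yardley CSD: $955,710 × 0.0224 = $21,407.904
Cloverhill County: $955,710 × 0.009 = $8,601.39
City of Bellmead: $955,710 × 0.00242 = $2,312.8182
Total = $32,322.1122

$32,322.11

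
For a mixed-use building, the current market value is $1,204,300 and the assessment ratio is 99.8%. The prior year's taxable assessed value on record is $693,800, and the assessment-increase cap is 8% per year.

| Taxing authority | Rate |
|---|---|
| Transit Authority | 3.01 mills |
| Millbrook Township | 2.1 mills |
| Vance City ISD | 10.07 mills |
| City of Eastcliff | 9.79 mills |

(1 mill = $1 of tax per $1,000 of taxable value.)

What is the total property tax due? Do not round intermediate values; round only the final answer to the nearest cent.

$18,710.12

Uncapped assessed value = $1,204,300 × 0.998 = $1,201,891.4
Cap limit = $693,800 × 1.08 = $749,304
Taxable assessed value = min($1,201,891.4, $749,304) = $749,304 (cap binds)
Transit Authority: $749,304 × 0.00301 = $2,255.40504
Millbrook Township: $749,304 × 0.0021 = $1,573.5384
Vance City ISD: $749,304 × 0.01007 = $7,545.49128
City of Eastcliff: $749,304 × 0.00979 = $7,335.68616
Total = $18,710.12088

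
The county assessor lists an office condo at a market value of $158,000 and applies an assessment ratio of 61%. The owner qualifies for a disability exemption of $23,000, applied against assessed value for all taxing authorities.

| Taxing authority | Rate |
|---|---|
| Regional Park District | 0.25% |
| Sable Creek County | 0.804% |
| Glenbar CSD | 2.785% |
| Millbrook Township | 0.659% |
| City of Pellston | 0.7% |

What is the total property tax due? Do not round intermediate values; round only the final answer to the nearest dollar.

Assessed value = $158,000 × 0.61 = $96,380
Taxable value = $96,380 − $23,000 = $73,380
Regional Park District: $73,380 × 0.0025 = $183.45
Sable Creek County: $73,380 × 0.00804 = $589.9752
Glenbar CSD: $73,380 × 0.02785 = $2,043.633
Millbrook Township: $73,380 × 0.00659 = $483.5742
City of Pellston: $73,380 × 0.007 = $513.66
Total = $183.45 + $589.9752 + $2,043.633 + $483.5742 + $513.66 = $3,814.2924

$3,814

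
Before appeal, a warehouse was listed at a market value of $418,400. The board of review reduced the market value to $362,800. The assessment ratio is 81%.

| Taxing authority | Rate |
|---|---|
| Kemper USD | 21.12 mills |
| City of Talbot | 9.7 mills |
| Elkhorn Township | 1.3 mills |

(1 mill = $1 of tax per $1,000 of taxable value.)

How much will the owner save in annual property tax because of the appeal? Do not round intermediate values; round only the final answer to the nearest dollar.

$1,447

Old assessed value = $418,400 × 0.81 = $338,904
New assessed value = $362,800 × 0.81 = $293,868
Combined rate = 0.02112 + 0.0097 + 0.0013 = 0.03212
Old tax = $338,904 × 0.03212 = $10,885.59648
New tax = $293,868 × 0.03212 = $9,439.04016
Reduction = $10,885.59648 − $9,439.04016 = $1,446.55632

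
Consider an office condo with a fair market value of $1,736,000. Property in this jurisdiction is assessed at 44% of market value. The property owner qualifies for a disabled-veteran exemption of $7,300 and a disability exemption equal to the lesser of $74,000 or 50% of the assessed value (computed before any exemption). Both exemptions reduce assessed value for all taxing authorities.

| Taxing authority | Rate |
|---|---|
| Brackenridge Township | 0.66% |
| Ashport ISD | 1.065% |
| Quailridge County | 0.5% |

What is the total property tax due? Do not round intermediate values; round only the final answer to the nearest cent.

$15,186.52

Assessed value = $1,736,000 × 0.44 = $763,840
Disability exemption = min($74,000, 50% × $763,840) = min($74,000, $381,920) = $74,000 (dollar cap binds)
Taxable value = $763,840 − $7,300 − $74,000 = $682,540
Brackenridge Township: $682,540 × 0.0066 = $4,504.764
Ashport ISD: $682,540 × 0.01065 = $7,269.051
Quailridge County: $682,540 × 0.005 = $3,412.7
Total = $15,186.515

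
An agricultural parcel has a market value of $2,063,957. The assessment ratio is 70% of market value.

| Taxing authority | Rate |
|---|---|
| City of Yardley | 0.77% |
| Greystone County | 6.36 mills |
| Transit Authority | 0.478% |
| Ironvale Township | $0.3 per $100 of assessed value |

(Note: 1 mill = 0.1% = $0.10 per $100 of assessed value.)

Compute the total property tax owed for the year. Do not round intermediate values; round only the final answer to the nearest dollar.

$31,554

Assessed value = $2,063,957 × 0.7 = $1,444,769.9
City of Yardley: $1,444,769.9 × 0.0077 = $11,124.72823
Greystone County: $1,444,769.9 × 0.00636 = $9,188.736564
Transit Authority: $1,444,769.9 × 0.00478 = $6,906.000122
Ironvale Township: $1,444,769.9 × 0.003 = $4,334.3097
Total = $31,553.774616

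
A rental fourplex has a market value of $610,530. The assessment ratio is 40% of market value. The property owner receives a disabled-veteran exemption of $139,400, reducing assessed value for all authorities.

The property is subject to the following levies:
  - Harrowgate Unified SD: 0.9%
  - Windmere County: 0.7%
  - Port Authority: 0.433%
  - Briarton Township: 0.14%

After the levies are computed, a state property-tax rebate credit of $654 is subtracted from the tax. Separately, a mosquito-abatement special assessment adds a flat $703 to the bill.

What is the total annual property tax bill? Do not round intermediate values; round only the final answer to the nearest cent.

Assessed value = $610,530 × 0.4 = $244,212
Taxable value = $244,212 − $139,400 = $104,812
Harrowgate Unified SD: $104,812 × 0.009 = $943.308
Windmere County: $104,812 × 0.007 = $733.684
Port Authority: $104,812 × 0.00433 = $453.83596
Briarton Township: $104,812 × 0.0014 = $146.7368
Levies subtotal = $2,277.56476
After credit = $2,277.56476 − $654 = $1,623.56476
Total = $1,623.56476 + $703 = $2,326.56476

$2,326.56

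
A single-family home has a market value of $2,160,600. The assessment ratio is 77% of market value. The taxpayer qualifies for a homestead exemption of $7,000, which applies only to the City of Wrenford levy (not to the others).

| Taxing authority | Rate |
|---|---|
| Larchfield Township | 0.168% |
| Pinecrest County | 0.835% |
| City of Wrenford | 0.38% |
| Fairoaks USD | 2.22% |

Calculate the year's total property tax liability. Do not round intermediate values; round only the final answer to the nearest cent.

Assessed value = $2,160,600 × 0.77 = $1,663,662
Larchfield Township: $1,663,662 × 0.00168 = $2,794.95216
Pinecrest County: $1,663,662 × 0.00835 = $13,891.5777
City of Wrenford: ($1,663,662 − $7,000) × 0.0038 = $1,656,662 × 0.0038 = $6,295.3156
Fairoaks USD: $1,663,662 × 0.0222 = $36,933.2964
Total = $59,915.14186

$59,915.14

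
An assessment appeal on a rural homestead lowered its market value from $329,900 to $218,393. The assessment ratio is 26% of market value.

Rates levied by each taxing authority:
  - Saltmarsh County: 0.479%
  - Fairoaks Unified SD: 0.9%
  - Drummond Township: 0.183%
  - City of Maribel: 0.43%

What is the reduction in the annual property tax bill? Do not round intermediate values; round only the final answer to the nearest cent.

Old assessed value = $329,900 × 0.26 = $85,774
New assessed value = $218,393 × 0.26 = $56,782.18
Combined rate = 0.00479 + 0.009 + 0.00183 + 0.0043 = 0.01992
Old tax = $85,774 × 0.01992 = $1,708.61808
New tax = $56,782.18 × 0.01992 = $1,131.1010256
Reduction = $1,708.61808 − $1,131.1010256 = $577.5170544

$577.52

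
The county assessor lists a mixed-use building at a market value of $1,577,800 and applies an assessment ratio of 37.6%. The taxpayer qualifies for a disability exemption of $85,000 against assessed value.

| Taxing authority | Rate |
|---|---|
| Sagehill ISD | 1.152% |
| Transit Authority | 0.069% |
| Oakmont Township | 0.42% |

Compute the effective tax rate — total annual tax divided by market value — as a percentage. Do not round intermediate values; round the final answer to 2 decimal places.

0.53%

Assessed value = $1,577,800 × 0.376 = $593,252.8
Taxable value = $593,252.8 − $85,000 = $508,252.8
Sagehill ISD: $508,252.8 × 0.01152 = $5,855.072256
Transit Authority: $508,252.8 × 0.00069 = $350.694432
Oakmont Township: $508,252.8 × 0.0042 = $2,134.66176
Total tax = $8,340.428448
Effective rate = $8,340.428448 ÷ $1,577,800 = 0.53% of market value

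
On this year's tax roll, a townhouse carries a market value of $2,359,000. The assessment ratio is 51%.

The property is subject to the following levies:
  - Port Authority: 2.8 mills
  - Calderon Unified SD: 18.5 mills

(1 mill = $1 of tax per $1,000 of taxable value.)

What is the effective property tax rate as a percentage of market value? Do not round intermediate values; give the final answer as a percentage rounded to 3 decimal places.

1.086%

Assessed value = $2,359,000 × 0.51 = $1,203,090
Port Authority: $1,203,090 × 0.0028 = $3,368.652
Calderon Unified SD: $1,203,090 × 0.0185 = $22,257.165
Total tax = $25,625.817
Effective rate = $25,625.817 ÷ $2,359,000 = 1.086% of market value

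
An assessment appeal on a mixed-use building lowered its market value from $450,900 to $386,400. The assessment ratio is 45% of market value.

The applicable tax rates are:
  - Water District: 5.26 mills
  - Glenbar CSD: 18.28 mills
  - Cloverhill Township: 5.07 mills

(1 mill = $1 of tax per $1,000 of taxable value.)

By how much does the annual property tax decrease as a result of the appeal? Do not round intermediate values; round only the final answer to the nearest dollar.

Old assessed value = $450,900 × 0.45 = $202,905
New assessed value = $386,400 × 0.45 = $173,880
Combined rate = 0.00526 + 0.01828 + 0.00507 = 0.02861
Old tax = $202,905 × 0.02861 = $5,805.11205
New tax = $173,880 × 0.02861 = $4,974.7068
Reduction = $5,805.11205 − $4,974.7068 = $830.40525

$830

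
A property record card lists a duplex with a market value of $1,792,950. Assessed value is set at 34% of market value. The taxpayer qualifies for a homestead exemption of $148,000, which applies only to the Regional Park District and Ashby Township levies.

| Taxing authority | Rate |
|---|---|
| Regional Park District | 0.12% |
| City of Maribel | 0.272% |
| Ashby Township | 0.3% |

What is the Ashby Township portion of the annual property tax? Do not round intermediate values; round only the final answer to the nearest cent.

$1,384.81

Assessed value = $1,792,950 × 0.34 = $609,603
Ashby Township taxable value = $609,603 − $148,000 = $461,603
Ashby Township levy = $461,603 × 0.003 = $1,384.809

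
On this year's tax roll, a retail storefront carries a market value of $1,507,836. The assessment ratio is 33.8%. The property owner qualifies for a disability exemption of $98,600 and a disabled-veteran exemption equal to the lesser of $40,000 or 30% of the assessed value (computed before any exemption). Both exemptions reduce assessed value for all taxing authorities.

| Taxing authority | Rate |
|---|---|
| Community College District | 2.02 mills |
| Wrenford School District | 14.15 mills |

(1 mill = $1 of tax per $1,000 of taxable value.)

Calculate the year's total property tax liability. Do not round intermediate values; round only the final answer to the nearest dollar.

Assessed value = $1,507,836 × 0.338 = $509,648.568
Disabled-veteran exemption = min($40,000, 30% × $509,648.568) = min($40,000, $152,894.5704) = $40,000 (dollar cap binds)
Taxable value = $509,648.568 − $98,600 − $40,000 = $371,048.568
Community College District: $371,048.568 × 0.00202 = $749.51810736
Wrenford School District: $371,048.568 × 0.01415 = $5,250.3372372
Total = $5,999.85534456

$6,000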